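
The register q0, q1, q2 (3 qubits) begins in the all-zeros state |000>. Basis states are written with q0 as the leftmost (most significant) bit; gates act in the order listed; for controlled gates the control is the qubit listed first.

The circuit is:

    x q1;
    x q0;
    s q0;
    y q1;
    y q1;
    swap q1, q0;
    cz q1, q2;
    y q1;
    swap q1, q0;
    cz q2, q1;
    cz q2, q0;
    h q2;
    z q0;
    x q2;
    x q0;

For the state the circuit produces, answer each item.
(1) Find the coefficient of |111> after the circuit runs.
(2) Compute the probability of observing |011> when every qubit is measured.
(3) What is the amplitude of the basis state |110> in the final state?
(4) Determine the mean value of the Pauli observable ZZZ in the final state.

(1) The amplitude on |111> is sqrt(2)/2.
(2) The probability of measuring |011> is 0.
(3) The amplitude on |110> is sqrt(2)/2.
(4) The observable ZZZ averages to 0.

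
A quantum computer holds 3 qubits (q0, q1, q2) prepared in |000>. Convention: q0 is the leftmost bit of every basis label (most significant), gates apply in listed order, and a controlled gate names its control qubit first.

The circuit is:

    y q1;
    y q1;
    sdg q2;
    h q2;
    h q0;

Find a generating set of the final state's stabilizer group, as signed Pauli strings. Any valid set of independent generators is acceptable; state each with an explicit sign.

The stabilizer group can be generated by +XII, +IIX, +IZI, among other valid generating sets.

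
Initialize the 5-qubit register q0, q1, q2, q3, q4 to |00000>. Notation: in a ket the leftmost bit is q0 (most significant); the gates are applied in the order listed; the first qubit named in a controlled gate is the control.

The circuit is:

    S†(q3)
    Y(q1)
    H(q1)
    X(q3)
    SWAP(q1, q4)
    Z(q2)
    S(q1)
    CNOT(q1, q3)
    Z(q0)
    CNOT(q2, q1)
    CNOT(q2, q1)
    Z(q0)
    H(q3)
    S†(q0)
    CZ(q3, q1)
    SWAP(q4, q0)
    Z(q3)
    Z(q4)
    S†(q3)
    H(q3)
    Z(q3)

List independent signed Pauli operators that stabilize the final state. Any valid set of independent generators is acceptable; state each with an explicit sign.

The final state is stabilized by the group generated by -XIIII, -IIIYI, +IZIII, +IIZII, +IIIIZ; other independent generating sets are equally valid. Key observation: gates 9-12 undo each other exactly, leaving only the rest of the circuit to track.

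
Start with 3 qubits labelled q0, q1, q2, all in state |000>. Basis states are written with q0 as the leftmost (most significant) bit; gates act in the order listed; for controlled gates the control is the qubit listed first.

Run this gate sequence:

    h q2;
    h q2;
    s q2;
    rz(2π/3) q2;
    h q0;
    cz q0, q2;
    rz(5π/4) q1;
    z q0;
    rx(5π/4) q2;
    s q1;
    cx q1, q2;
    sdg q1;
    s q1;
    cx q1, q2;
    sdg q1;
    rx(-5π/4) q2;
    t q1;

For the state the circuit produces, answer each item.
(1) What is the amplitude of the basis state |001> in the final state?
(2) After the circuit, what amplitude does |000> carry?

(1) The amplitude on |001> is 0. Key observation: steps 9-16 multiply out to the identity, so the circuit reduces to the remaining gates.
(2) |000> carries amplitude -sqrt(2)*exp(I*pi/24)/2 in the final state.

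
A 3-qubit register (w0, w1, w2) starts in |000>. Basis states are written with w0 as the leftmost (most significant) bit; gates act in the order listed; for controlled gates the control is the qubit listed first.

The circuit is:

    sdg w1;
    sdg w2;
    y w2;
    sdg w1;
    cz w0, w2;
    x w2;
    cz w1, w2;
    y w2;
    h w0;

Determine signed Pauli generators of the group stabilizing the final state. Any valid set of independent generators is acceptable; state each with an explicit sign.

The stabilizer group can be generated by +XII, +IZI, -IIZ, among other valid generating sets.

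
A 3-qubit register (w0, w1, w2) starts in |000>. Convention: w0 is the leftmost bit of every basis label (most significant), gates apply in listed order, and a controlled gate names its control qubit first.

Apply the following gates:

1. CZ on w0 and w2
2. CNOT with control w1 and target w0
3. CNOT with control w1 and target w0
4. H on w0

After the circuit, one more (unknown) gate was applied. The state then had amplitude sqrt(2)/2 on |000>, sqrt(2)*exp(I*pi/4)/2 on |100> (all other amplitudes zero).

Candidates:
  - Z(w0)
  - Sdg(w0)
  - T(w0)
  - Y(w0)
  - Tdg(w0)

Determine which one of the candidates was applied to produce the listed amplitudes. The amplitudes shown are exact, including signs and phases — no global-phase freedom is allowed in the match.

The applied gate was T(w0). Key observation: gates 2-3 undo each other exactly, leaving only the rest of the circuit to track.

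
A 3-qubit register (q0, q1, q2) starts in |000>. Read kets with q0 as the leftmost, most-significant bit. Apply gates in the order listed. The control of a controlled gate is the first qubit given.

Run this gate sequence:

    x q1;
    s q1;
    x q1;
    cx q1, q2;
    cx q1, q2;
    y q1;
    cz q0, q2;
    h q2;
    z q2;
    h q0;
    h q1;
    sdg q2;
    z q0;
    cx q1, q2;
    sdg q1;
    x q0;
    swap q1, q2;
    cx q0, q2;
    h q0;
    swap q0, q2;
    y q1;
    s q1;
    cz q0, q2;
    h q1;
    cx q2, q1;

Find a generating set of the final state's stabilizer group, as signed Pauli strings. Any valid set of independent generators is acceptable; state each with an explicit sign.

The stabilizer group can be generated by -XII, -IXZ, -IZX, among other valid generating sets.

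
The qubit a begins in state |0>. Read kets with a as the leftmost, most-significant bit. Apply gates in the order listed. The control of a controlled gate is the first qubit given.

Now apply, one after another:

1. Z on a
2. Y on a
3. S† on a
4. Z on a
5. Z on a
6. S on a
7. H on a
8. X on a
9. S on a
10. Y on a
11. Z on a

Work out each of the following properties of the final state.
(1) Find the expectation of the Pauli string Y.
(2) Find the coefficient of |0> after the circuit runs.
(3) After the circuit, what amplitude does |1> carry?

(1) The observable Y averages to 1.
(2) The final state's coefficient on |0> equals sqrt(2)*I/2.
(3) The amplitude on |1> is -sqrt(2)/2.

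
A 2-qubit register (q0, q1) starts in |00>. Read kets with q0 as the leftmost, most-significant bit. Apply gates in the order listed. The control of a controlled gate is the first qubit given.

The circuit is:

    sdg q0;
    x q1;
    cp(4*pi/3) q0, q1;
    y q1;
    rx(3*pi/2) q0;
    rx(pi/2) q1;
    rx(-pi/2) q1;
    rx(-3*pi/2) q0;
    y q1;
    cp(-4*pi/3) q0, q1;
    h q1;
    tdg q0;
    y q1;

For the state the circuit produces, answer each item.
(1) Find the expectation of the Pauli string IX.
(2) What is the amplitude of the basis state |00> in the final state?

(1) The expectation value of IX is 1. Key observation: the block from step 3 through step 10 cancels to the identity and can be dropped.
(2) |00> carries amplitude sqrt(2)*I/2 in the final state.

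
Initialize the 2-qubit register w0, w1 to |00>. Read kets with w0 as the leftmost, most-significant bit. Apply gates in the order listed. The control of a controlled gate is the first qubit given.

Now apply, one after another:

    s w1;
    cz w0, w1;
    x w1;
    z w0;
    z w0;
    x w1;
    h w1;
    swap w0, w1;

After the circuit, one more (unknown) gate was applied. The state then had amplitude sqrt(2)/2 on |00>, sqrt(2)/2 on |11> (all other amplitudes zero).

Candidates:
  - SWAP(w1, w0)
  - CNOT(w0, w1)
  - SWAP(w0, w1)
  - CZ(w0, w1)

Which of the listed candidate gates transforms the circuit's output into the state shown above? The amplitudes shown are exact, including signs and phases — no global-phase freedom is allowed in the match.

The applied gate was CNOT(w0, w1). Key observation: the block from step 3 through step 6 cancels to the identity and can be dropped.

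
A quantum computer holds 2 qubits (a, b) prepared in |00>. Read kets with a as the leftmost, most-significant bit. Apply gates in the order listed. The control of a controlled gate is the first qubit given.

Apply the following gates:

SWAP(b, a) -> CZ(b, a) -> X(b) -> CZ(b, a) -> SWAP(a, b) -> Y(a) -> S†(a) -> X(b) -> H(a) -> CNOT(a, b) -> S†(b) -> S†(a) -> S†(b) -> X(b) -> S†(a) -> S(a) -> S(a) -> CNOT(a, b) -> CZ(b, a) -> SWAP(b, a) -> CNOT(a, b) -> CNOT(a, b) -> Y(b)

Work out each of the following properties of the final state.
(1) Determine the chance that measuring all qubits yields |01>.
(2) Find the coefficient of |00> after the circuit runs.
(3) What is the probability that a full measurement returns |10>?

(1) Outcome |01> occurs with probability 1/2.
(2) |00> carries amplitude -sqrt(2)/2 in the final state.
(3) Outcome |10> occurs with probability 0.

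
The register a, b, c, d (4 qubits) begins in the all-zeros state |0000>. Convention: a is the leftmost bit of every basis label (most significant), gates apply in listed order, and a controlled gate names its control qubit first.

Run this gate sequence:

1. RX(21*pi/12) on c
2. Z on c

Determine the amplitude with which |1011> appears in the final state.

|1011> carries amplitude 0 in the final state.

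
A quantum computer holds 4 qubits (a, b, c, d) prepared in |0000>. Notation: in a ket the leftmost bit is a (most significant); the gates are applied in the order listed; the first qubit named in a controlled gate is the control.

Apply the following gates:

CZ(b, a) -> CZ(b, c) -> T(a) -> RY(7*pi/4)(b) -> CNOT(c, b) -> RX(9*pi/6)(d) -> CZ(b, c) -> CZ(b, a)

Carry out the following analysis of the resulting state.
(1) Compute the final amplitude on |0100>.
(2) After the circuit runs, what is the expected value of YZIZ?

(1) The final state's coefficient on |0100> equals -sqrt(4 - 2*sqrt(2))/4.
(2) The expectation value of YZIZ is 0.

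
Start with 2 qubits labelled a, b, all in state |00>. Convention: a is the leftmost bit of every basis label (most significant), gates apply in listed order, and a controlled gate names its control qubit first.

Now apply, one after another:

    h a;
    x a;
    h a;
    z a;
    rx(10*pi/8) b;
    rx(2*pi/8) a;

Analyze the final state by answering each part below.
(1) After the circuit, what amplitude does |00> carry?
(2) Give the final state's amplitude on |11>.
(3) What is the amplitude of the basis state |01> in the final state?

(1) The final state's coefficient on |00> equals -sqrt(2)/4. Key observation: gates 1-4 undo each other exactly, leaving only the rest of the circuit to track.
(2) The amplitude on |11> is -sqrt(2)/4.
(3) The amplitude on |01> is I*(-2 - sqrt(2))/4.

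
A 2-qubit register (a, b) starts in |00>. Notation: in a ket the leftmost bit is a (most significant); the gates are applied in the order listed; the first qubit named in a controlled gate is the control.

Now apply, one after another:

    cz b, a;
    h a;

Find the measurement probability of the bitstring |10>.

A full measurement returns |10> with probability 1/2.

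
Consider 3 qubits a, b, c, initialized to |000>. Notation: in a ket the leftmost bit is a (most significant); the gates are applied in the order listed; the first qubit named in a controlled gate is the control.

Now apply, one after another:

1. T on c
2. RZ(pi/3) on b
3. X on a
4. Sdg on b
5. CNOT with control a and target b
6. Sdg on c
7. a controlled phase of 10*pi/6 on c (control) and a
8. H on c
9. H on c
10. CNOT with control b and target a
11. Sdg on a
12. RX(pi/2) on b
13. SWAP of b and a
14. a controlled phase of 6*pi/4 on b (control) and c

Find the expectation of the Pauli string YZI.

The expectation value of YZI is 1. Key observation: the block from step 8 through step 9 cancels to the identity and can be dropped.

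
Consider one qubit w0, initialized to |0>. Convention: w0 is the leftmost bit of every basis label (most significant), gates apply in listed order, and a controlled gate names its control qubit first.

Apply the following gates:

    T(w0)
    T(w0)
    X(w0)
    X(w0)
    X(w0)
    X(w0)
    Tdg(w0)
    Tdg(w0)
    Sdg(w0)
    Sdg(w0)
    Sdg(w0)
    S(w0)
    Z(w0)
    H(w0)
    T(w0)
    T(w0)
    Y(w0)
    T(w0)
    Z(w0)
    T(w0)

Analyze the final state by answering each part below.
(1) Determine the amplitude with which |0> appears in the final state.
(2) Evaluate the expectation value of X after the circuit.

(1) |0> carries amplitude sqrt(2)/2 in the final state.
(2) The expectation value of X is 1.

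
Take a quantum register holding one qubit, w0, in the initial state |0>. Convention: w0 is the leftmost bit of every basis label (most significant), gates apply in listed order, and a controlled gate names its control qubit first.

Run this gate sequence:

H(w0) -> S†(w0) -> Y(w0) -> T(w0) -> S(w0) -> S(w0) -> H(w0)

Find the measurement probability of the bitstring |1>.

Outcome |1> occurs with probability sqrt(2)/4 + 1/2.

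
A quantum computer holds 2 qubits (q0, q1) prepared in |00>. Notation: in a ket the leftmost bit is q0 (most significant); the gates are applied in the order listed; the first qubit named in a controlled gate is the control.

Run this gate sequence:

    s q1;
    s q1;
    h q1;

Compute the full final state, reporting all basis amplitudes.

The final amplitudes are sqrt(2)/2 on |00>, sqrt(2)/2 on |01>, 0 on |10>, 0 on |11>.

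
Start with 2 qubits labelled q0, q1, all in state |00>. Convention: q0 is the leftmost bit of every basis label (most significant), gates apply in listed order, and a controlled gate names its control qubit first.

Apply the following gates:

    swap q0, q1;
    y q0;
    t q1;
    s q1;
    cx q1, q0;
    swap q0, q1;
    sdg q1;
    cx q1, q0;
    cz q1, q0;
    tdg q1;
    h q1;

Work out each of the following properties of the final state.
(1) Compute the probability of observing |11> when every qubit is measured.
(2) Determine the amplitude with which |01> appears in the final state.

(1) A full measurement returns |11> with probability 1/2.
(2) The amplitude on |01> is 0.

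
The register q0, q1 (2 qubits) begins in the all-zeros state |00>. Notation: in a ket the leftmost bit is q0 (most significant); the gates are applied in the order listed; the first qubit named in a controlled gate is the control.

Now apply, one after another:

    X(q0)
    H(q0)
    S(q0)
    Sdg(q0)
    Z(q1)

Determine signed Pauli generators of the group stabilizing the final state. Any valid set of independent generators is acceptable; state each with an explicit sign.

The final state is stabilized by the group generated by -XI, +IZ; other independent generating sets are equally valid.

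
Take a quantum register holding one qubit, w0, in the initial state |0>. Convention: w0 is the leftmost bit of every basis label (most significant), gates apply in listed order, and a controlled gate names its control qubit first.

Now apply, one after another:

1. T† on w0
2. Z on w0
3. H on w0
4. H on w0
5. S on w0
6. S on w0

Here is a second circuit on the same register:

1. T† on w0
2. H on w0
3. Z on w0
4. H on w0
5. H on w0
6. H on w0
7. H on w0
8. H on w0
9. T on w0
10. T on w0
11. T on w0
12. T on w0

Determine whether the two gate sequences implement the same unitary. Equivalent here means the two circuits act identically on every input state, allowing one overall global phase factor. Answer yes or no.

No: there is an input state on which the two circuits produce genuinely different outputs (not merely differing by a phase).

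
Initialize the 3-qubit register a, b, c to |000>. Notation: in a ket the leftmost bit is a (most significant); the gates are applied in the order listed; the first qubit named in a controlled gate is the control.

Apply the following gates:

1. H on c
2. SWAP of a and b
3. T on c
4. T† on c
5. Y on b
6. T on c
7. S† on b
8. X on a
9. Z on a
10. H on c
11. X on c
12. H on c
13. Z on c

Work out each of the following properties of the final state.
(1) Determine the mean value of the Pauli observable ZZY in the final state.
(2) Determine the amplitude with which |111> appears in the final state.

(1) In the final state, ZZY has expectation sqrt(2)/2. Key observation: the block from step 10 through step 13 cancels to the identity and can be dropped.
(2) The amplitude on |111> is -sqrt(2)*exp(I*pi/4)/2.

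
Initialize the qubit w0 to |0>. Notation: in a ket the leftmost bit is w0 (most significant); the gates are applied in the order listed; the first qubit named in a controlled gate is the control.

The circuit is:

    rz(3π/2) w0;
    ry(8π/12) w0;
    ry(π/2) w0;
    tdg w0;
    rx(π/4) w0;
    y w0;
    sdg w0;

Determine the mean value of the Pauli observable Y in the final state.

The expectation value of Y is -sqrt(2)/4.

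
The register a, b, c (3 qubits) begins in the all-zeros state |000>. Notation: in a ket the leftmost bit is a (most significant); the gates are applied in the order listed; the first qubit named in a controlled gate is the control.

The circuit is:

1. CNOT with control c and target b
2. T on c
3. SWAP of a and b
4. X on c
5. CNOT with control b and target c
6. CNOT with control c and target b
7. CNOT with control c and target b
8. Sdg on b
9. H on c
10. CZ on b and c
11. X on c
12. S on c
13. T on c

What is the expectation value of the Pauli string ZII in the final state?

The expectation value of ZII is 1. Key observation: the block from step 6 through step 7 cancels to the identity and can be dropped.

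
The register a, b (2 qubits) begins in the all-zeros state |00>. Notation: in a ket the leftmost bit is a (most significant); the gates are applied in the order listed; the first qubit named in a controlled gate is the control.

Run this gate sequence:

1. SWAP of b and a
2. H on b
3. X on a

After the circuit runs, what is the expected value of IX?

The expectation value of IX is 1.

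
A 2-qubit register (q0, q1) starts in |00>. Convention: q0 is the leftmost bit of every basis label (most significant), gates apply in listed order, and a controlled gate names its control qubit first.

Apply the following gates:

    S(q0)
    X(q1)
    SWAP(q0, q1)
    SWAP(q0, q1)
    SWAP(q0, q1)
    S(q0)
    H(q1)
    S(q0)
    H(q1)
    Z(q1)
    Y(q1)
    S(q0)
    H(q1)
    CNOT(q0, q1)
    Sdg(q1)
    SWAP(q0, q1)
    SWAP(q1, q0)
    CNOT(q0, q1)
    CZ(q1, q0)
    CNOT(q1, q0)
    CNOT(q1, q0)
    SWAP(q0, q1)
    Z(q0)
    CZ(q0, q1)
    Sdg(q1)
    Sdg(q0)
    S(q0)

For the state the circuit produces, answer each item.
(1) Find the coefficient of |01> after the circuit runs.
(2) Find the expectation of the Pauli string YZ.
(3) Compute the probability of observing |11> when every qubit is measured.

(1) The final state's coefficient on |01> equals -sqrt(2)/2. Key observation: steps 4-5 multiply out to the identity, so the circuit reduces to the remaining gates.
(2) The observable YZ averages to -1.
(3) The probability of measuring |11> is 1/2.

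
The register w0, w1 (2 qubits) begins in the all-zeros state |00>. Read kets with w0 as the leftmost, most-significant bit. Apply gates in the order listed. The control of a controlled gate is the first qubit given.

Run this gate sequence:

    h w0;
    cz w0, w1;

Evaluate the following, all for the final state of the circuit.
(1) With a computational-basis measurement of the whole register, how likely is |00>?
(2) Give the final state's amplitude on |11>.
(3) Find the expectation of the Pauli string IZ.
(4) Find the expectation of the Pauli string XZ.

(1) A full measurement returns |00> with probability 1/2.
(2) |11> carries amplitude 0 in the final state.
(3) The expectation value of IZ is 1.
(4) The observable XZ averages to 1.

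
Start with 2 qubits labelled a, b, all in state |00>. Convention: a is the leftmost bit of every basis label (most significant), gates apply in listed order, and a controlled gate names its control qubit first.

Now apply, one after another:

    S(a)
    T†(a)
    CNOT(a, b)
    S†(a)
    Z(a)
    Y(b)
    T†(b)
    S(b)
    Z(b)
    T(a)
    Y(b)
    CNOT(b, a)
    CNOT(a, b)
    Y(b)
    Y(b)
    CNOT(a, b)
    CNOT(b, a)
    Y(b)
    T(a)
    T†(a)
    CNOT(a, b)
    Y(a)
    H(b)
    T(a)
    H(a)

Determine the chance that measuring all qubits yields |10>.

A full measurement returns |10> with probability 1/4. Key observation: steps 11-18 multiply out to the identity, so the circuit reduces to the remaining gates.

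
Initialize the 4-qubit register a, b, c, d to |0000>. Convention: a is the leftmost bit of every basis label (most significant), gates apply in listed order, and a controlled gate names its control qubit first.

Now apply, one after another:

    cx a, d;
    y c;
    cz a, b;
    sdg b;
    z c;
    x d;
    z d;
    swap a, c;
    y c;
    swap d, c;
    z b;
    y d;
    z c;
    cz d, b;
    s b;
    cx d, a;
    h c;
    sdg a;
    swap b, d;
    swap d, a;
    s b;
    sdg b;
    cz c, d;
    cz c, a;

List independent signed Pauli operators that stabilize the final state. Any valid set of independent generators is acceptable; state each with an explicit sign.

The final state is stabilized by the group generated by +IIXI, +ZIII, +IZII, -IIIZ; other independent generating sets are equally valid.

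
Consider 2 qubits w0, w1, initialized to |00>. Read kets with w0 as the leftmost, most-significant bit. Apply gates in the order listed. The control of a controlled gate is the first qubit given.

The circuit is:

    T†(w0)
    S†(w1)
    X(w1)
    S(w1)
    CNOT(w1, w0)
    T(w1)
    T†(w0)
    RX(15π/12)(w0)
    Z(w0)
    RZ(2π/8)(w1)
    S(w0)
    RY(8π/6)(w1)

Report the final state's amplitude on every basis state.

The final amplitudes are -sqrt(3*sqrt(2) + 6)*exp(I*pi/8)/4 on |00>, -sqrt(sqrt(2) + 2)*exp(I*pi/8)/4 on |01>, sqrt(6 - 3*sqrt(2))*exp(I*pi/8)/4 on |10>, sqrt(2 - sqrt(2))*exp(I*pi/8)/4 on |11>.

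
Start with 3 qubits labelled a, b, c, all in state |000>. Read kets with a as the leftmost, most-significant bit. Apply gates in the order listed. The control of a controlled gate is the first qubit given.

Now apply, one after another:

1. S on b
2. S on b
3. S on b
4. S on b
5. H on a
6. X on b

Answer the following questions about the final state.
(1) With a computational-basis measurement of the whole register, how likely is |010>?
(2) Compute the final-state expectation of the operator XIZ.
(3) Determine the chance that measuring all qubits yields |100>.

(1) A full measurement returns |010> with probability 1/2. Key observation: the block from step 1 through step 4 cancels to the identity and can be dropped.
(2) The expectation value of XIZ is 1.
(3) The probability of measuring |100> is 0.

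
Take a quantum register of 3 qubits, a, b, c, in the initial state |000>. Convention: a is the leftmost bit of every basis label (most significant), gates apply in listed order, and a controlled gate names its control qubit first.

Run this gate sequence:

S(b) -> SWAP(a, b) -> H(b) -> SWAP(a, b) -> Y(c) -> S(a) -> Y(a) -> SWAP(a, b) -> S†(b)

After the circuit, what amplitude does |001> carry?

|001> carries amplitude sqrt(2)*I/2 in the final state.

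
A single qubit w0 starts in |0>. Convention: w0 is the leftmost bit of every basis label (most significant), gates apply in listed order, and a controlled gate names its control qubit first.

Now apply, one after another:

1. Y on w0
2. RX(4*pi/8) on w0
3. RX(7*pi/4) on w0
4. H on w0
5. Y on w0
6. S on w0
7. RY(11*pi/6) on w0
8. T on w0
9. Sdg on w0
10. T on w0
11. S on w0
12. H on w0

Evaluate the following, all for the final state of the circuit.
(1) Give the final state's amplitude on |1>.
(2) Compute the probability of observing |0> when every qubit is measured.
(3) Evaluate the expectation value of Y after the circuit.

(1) The final state's coefficient on |1> equals -sqrt(3*sqrt(2) + 6)/8 - sqrt(sqrt(2) + 2)/8 - sqrt(6 - 3*sqrt(2))/8 - sqrt(2 - sqrt(2))/8 - I*sqrt(3*sqrt(2) + 6)/8 - I*sqrt(6 - 3*sqrt(2))/8 + I*sqrt(2 - sqrt(2))/8 + I*sqrt(sqrt(2) + 2)/8.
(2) A full measurement returns |0> with probability 1/2 - sqrt(2)/4.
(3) The expectation value of Y is -sqrt(6)/4.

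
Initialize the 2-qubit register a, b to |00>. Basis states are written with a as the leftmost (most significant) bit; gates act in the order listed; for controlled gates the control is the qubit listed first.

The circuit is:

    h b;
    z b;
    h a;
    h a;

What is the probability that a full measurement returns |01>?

A full measurement returns |01> with probability 1/2.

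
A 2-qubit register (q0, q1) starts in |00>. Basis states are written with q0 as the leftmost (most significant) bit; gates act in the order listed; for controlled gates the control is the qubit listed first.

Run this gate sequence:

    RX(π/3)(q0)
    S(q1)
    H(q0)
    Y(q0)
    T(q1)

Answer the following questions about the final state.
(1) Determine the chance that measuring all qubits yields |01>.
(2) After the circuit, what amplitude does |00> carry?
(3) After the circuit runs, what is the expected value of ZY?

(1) Outcome |01> occurs with probability 0.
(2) The amplitude on |00> is sqrt(2)/4 - sqrt(6)*I/4.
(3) The expectation value of ZY is 0.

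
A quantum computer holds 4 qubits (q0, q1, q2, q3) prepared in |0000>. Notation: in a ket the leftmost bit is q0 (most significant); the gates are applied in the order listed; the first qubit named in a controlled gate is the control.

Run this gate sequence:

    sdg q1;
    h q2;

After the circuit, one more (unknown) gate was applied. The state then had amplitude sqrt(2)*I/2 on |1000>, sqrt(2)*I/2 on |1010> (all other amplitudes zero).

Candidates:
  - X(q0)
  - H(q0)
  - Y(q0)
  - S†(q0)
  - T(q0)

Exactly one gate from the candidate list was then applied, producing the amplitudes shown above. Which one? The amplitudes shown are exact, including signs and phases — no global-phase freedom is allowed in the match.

The unique candidate consistent with the amplitudes is Y(q0).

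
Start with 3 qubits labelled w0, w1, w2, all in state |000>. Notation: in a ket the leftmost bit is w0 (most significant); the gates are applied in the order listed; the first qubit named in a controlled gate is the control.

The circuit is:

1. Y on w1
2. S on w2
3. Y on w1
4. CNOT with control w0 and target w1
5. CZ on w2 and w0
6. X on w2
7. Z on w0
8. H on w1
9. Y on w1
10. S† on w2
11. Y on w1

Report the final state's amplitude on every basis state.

The resulting statevector has amplitude -sqrt(2)*I/2 on |001>, -sqrt(2)*I/2 on |011>, and 0 on every other basis state.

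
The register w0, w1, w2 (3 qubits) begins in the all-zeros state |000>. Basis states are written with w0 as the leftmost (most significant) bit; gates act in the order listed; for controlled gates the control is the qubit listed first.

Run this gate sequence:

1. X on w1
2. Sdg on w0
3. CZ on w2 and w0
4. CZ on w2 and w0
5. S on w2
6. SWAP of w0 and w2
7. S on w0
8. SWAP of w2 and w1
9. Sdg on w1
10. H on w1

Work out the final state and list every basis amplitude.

The final amplitudes are sqrt(2)/2 on |001>, sqrt(2)/2 on |011>, and 0 on every other basis state. Key observation: steps 3-4 multiply out to the identity, so the circuit reduces to the remaining gates.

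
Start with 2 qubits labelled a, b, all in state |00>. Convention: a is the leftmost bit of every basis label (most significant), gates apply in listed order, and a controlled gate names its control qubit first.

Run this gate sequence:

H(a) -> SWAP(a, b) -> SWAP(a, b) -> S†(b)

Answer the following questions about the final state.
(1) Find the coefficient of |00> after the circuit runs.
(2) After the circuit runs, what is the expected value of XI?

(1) The final state's coefficient on |00> equals sqrt(2)/2. Key observation: the block from step 2 through step 3 cancels to the identity and can be dropped.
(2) The expectation value of XI is 1.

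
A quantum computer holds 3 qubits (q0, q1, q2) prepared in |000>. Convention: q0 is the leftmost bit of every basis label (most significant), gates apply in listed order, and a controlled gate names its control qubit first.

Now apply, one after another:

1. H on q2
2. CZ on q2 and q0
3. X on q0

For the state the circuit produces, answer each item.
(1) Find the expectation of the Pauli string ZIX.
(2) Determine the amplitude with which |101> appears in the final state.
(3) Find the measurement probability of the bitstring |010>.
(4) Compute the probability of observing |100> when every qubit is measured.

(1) The observable ZIX averages to -1.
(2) |101> carries amplitude sqrt(2)/2 in the final state.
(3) Outcome |010> occurs with probability 0.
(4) Outcome |100> occurs with probability 1/2.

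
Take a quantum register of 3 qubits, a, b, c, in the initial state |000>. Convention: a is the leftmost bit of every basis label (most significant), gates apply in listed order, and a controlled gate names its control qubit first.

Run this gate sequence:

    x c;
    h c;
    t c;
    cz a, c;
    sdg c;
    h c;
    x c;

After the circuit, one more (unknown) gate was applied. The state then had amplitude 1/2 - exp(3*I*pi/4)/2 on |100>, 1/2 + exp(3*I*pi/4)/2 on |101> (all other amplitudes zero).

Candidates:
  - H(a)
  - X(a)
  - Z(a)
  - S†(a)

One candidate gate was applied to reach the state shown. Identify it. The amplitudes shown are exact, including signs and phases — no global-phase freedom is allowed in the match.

It was X(a) that produced the state shown.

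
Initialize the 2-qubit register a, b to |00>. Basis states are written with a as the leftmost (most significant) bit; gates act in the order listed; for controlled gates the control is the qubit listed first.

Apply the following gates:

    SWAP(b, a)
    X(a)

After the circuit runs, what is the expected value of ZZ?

The expectation value of ZZ is -1.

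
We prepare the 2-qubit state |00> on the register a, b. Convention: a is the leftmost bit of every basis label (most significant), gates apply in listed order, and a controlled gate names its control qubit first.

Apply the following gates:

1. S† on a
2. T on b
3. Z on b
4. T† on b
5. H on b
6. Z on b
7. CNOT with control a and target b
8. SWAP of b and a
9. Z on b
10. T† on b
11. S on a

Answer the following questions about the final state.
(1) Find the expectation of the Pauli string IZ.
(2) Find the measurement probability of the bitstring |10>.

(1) The observable IZ averages to 1.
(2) A full measurement returns |10> with probability 1/2.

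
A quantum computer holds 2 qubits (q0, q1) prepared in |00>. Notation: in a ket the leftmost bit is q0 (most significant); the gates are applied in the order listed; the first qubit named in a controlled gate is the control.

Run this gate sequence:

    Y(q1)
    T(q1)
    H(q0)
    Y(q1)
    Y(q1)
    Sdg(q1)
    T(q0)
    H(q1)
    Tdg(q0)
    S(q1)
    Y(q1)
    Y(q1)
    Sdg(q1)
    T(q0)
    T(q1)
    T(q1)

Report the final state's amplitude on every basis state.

The resulting statevector has amplitude exp(I*pi/4)/2 on |00>, -exp(3*I*pi/4)/2 on |01>, I/2 on |10>, 1/2 on |11>. Key observation: steps 9-14 multiply out to the identity, so the circuit reduces to the remaining gates.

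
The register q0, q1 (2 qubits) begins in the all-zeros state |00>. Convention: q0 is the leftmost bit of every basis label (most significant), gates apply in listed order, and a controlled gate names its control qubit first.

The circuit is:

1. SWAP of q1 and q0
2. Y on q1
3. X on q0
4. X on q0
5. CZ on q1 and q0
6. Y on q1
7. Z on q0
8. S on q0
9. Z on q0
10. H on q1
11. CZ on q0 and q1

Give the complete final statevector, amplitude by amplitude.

The final amplitudes are sqrt(2)/2 on |00>, sqrt(2)/2 on |01>, 0 on |10>, 0 on |11>.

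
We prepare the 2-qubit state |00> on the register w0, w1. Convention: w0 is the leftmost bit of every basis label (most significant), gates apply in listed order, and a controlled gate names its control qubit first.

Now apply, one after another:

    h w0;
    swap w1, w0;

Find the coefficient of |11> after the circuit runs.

The amplitude on |11> is 0.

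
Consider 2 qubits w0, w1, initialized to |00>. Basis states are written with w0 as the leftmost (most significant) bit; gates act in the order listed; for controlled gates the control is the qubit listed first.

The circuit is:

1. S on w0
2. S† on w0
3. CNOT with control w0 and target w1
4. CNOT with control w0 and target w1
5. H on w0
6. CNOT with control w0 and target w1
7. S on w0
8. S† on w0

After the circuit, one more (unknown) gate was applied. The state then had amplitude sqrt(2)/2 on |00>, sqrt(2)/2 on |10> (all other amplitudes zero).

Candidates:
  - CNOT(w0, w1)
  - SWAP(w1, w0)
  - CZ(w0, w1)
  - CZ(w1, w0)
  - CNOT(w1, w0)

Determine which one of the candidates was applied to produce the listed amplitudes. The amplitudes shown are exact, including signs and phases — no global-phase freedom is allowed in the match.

It was CNOT(w0, w1) that produced the state shown.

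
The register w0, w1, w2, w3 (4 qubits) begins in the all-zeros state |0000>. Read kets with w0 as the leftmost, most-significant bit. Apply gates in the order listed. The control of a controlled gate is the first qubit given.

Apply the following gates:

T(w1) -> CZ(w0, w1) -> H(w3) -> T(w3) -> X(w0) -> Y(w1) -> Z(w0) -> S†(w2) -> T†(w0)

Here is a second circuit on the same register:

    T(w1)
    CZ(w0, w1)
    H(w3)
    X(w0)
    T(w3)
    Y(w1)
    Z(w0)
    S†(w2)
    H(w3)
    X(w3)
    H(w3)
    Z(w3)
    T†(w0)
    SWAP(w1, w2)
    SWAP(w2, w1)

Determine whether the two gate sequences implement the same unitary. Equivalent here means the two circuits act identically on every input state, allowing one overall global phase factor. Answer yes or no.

Yes: on every input state the two circuits agree up to one overall phase factor.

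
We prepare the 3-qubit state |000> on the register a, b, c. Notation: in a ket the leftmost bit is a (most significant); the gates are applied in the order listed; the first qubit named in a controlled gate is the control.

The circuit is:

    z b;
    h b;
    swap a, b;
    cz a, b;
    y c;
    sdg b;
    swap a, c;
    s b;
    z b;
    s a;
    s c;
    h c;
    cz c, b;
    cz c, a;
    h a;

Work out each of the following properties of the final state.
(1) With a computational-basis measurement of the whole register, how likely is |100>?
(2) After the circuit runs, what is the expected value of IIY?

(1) A full measurement returns |100> with probability 1/4.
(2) The observable IIY averages to 1.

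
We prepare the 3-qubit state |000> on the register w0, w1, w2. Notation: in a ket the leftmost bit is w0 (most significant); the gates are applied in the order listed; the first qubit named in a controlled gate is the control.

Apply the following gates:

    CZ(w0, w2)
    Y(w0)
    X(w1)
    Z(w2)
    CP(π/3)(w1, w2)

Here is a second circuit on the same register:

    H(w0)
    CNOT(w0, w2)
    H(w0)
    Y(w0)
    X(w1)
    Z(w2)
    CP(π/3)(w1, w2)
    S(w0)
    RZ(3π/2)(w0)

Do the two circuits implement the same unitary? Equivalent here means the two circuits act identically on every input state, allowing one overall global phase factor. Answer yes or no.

No, they are not equivalent — no single phase factor reconciles the two unitaries.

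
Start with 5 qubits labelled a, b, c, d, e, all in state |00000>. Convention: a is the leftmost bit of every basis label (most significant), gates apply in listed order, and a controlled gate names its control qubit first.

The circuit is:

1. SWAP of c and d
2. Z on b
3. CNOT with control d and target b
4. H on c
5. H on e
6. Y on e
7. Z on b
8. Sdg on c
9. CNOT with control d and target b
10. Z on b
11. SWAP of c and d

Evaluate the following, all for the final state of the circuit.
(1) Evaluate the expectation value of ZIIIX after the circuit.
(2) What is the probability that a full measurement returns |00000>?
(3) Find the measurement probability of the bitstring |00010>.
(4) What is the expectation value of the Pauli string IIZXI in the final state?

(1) The observable ZIIIX averages to -1.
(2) A full measurement returns |00000> with probability 1/4.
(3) A full measurement returns |00010> with probability 1/4.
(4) The observable IIZXI averages to 0.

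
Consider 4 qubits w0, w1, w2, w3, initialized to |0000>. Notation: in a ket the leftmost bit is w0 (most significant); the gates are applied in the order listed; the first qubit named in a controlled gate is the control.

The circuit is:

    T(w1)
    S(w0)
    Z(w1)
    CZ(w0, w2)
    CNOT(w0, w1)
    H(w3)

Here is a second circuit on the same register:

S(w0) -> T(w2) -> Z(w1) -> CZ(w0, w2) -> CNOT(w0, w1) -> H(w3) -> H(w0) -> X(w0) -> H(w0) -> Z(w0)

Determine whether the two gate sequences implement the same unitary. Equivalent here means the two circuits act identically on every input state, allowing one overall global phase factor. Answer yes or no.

No, they are not equivalent — no single phase factor reconciles the two unitaries.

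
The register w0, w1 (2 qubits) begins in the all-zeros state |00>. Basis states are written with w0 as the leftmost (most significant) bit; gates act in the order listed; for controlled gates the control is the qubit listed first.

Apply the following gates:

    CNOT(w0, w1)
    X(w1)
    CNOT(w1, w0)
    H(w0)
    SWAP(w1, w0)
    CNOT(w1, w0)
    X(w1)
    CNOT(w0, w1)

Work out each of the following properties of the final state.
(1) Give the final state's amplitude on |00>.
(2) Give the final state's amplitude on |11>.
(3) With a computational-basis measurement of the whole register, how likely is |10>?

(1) The final state's coefficient on |00> equals -sqrt(2)/2.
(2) The amplitude on |11> is 0.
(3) The probability of measuring |10> is 1/2.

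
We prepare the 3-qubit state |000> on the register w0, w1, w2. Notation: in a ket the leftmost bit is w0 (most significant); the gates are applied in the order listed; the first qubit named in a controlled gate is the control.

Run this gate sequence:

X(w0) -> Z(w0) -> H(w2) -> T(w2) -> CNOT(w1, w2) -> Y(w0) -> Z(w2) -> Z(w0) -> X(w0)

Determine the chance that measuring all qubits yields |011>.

The probability of measuring |011> is 0.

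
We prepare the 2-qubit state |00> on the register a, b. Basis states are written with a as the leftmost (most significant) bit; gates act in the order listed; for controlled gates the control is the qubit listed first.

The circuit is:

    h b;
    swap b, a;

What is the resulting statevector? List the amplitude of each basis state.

After the circuit, the state carries amplitude sqrt(2)/2 on |00>, 0 on |01>, sqrt(2)/2 on |10>, 0 on |11>.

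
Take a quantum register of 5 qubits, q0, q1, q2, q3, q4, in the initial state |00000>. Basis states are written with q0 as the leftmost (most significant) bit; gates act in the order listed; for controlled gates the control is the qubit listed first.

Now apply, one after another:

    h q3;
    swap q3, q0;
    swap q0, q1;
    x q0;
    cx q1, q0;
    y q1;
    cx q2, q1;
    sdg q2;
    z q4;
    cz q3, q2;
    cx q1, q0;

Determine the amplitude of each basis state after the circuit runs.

The resulting statevector has amplitude -sqrt(2)*I/2 on |00000>, sqrt(2)*I/2 on |01000>, and 0 on every other basis state.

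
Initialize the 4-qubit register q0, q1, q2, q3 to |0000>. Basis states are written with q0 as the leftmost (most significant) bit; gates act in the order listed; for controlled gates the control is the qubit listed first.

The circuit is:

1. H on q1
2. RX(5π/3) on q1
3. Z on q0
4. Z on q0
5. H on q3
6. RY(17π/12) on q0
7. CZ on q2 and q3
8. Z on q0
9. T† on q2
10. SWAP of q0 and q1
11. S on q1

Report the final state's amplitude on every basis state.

The resulting statevector has amplitude -sqrt(6 - 3*sqrt(2))/16 + 3*sqrt(sqrt(2) + 2)/16 - I*sqrt(2 - sqrt(2))/16 + I*sqrt(3*sqrt(2) + 6)/16 on |0000>, -sqrt(6 - 3*sqrt(2))/16 + 3*sqrt(sqrt(2) + 2)/16 - I*sqrt(2 - sqrt(2))/16 + I*sqrt(3*sqrt(2) + 6)/16 on |0001>, 0 on |0010>, 0 on |0011>, -sqrt(sqrt(2) + 2)/16 - sqrt(6 - 3*sqrt(2))/16 + 3*I*sqrt(2 - sqrt(2))/16 + I*sqrt(3*sqrt(2) + 6)/16 on |0100>, -sqrt(sqrt(2) + 2)/16 - sqrt(6 - 3*sqrt(2))/16 + 3*I*sqrt(2 - sqrt(2))/16 + I*sqrt(3*sqrt(2) + 6)/16 on |0101>, 0 on |0110>, 0 on |0111>, -sqrt(6 - 3*sqrt(2))/16 + 3*sqrt(sqrt(2) + 2)/16 - I*sqrt(2 - sqrt(2))/16 + I*sqrt(3*sqrt(2) + 6)/16 on |1000>, -sqrt(6 - 3*sqrt(2))/16 + 3*sqrt(sqrt(2) + 2)/16 - I*sqrt(2 - sqrt(2))/16 + I*sqrt(3*sqrt(2) + 6)/16 on |1001>, 0 on |1010>, 0 on |1011>, -sqrt(sqrt(2) + 2)/16 - sqrt(6 - 3*sqrt(2))/16 + 3*I*sqrt(2 - sqrt(2))/16 + I*sqrt(3*sqrt(2) + 6)/16 on |1100>, -sqrt(sqrt(2) + 2)/16 - sqrt(6 - 3*sqrt(2))/16 + 3*I*sqrt(2 - sqrt(2))/16 + I*sqrt(3*sqrt(2) + 6)/16 on |1101>, 0 on |1110>, 0 on |1111>.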